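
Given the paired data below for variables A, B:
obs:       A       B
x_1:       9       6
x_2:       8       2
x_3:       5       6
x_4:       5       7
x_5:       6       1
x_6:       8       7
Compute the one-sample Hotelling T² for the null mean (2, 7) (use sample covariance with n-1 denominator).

Step 1 — sample mean vector:
  mean(A) = (9 + 8 + 5 + 5 + 6 + 8) / 6 = 41/6 = 6.8333
  mean(B) = (6 + 2 + 6 + 7 + 1 + 7) / 6 = 29/6 = 4.8333
  x̄ = (6.8333, 4.8333),  deviation x̄ - mu_0 = (6.8333, 4.8333) - (2, 7) = (4.8333, -2.1667).

Step 2 — sample covariance matrix, S[i,j] = (1/(n-1)) · Σ_k (x_{k,i} - mean_i) · (x_{k,j} - mean_j), divisor n-1 = 5:
  S[A,A] = ((2.1667)·(2.1667) + (1.1667)·(1.1667) + (-1.8333)·(-1.8333) + (-1.8333)·(-1.8333) + (-0.8333)·(-0.8333) + (1.1667)·(1.1667)) / 5 = 14.8333/5 = 2.9667
  S[A,B] = ((2.1667)·(1.1667) + (1.1667)·(-2.8333) + (-1.8333)·(1.1667) + (-1.8333)·(2.1667) + (-0.8333)·(-3.8333) + (1.1667)·(2.1667)) / 5 = -1.1667/5 = -0.2333
  S[B,B] = ((1.1667)·(1.1667) + (-2.8333)·(-2.8333) + (1.1667)·(1.1667) + (2.1667)·(2.1667) + (-3.8333)·(-3.8333) + (2.1667)·(2.1667)) / 5 = 34.8333/5 = 6.9667
  S = [[2.9667, -0.2333],
 [-0.2333, 6.9667]].

Step 3 — invert S. det(S) = 2.9667·6.9667 - (-0.2333)² = 20.6133.
  S^{-1} = (1/det) · [[d, -b], [-b, a]] = [[0.338, 0.0113],
 [0.0113, 0.1439]].

Step 4 — quadratic form (x̄ - mu_0)^T · S^{-1} · (x̄ - mu_0):
  S^{-1} · (x̄ - mu_0) = (1.609, -0.2571),
  (x̄ - mu_0)^T · [...] = (4.8333)·(1.609) + (-2.1667)·(-0.2571) = 8.3339.

Step 5 — scale by n: T² = 6 · 8.3339 = 50.0032.

T² ≈ 50.0032


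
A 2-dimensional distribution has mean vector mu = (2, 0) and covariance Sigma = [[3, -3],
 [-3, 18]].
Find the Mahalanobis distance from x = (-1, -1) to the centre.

Step 1 — centre the observation: (x - mu) = (-3, -1).

Step 2 — invert Sigma. det(Sigma) = 3·18 - (-3)² = 45.
  Sigma^{-1} = (1/det) · [[d, -b], [-b, a]] = [[0.4, 0.0667],
 [0.0667, 0.0667]].

Step 3 — form the quadratic (x - mu)^T · Sigma^{-1} · (x - mu):
  Sigma^{-1} · (x - mu) = (-1.2667, -0.2667).
  (x - mu)^T · [Sigma^{-1} · (x - mu)] = (-3)·(-1.2667) + (-1)·(-0.2667) = 4.0667.

Step 4 — take square root: d = √(4.0667) ≈ 2.0166.

d(x, mu) = √(4.0667) ≈ 2.0166


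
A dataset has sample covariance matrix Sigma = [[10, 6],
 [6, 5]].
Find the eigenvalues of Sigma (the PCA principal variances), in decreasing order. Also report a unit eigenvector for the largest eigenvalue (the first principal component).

Step 1 — characteristic polynomial of 2×2 Sigma:
  det(Sigma - λI) = λ² - trace · λ + det = 0.
  trace = 10 + 5 = 15, det = 10·5 - (6)² = 14.
Step 2 — discriminant:
  Δ = trace² - 4·det = 225 - 56 = 169.
Step 3 — eigenvalues:
  λ = (trace ± √Δ)/2 = (15 ± 13)/2,
  λ_1 = 14,  λ_2 = 1.

Step 4 — unit eigenvector for λ_1: solve (Sigma - λ_1 I)v = 0. First row:
  (10 - 14)·v_x + (6)·v_y = 0, i.e. (-4)·v_x + (6)·v_y = 0,
  so v ∝ (b, λ_1 - a) = (6, 4) = u.
  ||u|| = √((6)² + (4)²) = √(52) ≈ 7.2111,
  v_1 = u/||u|| ≈ (0.8321, 0.5547) (||v_1|| = 1).

λ_1 = 14,  λ_2 = 1;  v_1 ≈ (0.8321, 0.5547)


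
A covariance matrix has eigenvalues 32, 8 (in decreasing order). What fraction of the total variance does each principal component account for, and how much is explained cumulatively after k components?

Step 1 — total variance = trace(Sigma) = Σ λ_i = 32 + 8 = 40.

Step 2 — fraction explained by component i = λ_i / Σ λ:
  PC1: 32/40 = 0.8
  PC2: 8/40 = 0.2

Step 3 — cumulative fraction after k components = (λ_1 + ... + λ_k) / Σ λ:
  k = 1: 32/40 = 0.8
  k = 2: (32 + 8)/40 = 40/40 = 1

Summary (fraction, with percent):

explained: PC1 0.8 (80%), PC2 0.2 (20%);  cumulative: 0.8, 1


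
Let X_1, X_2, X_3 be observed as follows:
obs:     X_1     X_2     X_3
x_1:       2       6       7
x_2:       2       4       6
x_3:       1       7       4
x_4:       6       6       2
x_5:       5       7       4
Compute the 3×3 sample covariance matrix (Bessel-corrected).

Step 1 — column means:
  mean(X_1) = (2 + 2 + 1 + 6 + 5) / 5 = 16/5 = 3.2
  mean(X_2) = (6 + 4 + 7 + 6 + 7) / 5 = 30/5 = 6
  mean(X_3) = (7 + 6 + 4 + 2 + 4) / 5 = 23/5 = 4.6

Step 2 — sample covariance S[i,j] = (1/(n-1)) · Σ_k (x_{k,i} - mean_i) · (x_{k,j} - mean_j), with n-1 = 4.
  S[X_1,X_1] = ((-1.2)·(-1.2) + (-1.2)·(-1.2) + (-2.2)·(-2.2) + (2.8)·(2.8) + (1.8)·(1.8)) / 4 = 18.8/4 = 4.7
  S[X_1,X_2] = ((-1.2)·(0) + (-1.2)·(-2) + (-2.2)·(1) + (2.8)·(0) + (1.8)·(1)) / 4 = 2/4 = 0.5
  S[X_1,X_3] = ((-1.2)·(2.4) + (-1.2)·(1.4) + (-2.2)·(-0.6) + (2.8)·(-2.6) + (1.8)·(-0.6)) / 4 = -11.6/4 = -2.9
  S[X_2,X_2] = ((0)·(0) + (-2)·(-2) + (1)·(1) + (0)·(0) + (1)·(1)) / 4 = 6/4 = 1.5
  S[X_2,X_3] = ((0)·(2.4) + (-2)·(1.4) + (1)·(-0.6) + (0)·(-2.6) + (1)·(-0.6)) / 4 = -4/4 = -1
  S[X_3,X_3] = ((2.4)·(2.4) + (1.4)·(1.4) + (-0.6)·(-0.6) + (-2.6)·(-2.6) + (-0.6)·(-0.6)) / 4 = 15.2/4 = 3.8

S is symmetric (S[j,i] = S[i,j]). Assembling:

S = [[4.7, 0.5, -2.9],
 [0.5, 1.5, -1],
 [-2.9, -1, 3.8]]


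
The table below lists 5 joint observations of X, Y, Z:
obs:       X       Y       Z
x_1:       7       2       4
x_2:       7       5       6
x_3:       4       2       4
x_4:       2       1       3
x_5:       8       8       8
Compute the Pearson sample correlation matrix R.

Step 1 — column means:
  mean(X) = (7 + 7 + 4 + 2 + 8) / 5 = 28/5 = 5.6
  mean(Y) = (2 + 5 + 2 + 1 + 8) / 5 = 18/5 = 3.6
  mean(Z) = (4 + 6 + 4 + 3 + 8) / 5 = 25/5 = 5

Step 2 — sample variances and covariances s[i,j] = (1/(n-1)) · Σ_k (x_{k,i} - mean_i) · (x_{k,j} - mean_j), with n-1 = 4:
  s[X,X] = ((1.4)·(1.4) + (1.4)·(1.4) + (-1.6)·(-1.6) + (-3.6)·(-3.6) + (2.4)·(2.4)) / 4 = 25.2/4 = 6.3
  s[X,Y] = ((1.4)·(-1.6) + (1.4)·(1.4) + (-1.6)·(-1.6) + (-3.6)·(-2.6) + (2.4)·(4.4)) / 4 = 22.2/4 = 5.55
  s[X,Z] = ((1.4)·(-1) + (1.4)·(1) + (-1.6)·(-1) + (-3.6)·(-2) + (2.4)·(3)) / 4 = 16/4 = 4
  s[Y,Y] = ((-1.6)·(-1.6) + (1.4)·(1.4) + (-1.6)·(-1.6) + (-2.6)·(-2.6) + (4.4)·(4.4)) / 4 = 33.2/4 = 8.3
  s[Y,Z] = ((-1.6)·(-1) + (1.4)·(1) + (-1.6)·(-1) + (-2.6)·(-2) + (4.4)·(3)) / 4 = 23/4 = 5.75
  s[Z,Z] = ((-1)·(-1) + (1)·(1) + (-1)·(-1) + (-2)·(-2) + (3)·(3)) / 4 = 16/4 = 4
  Sample standard deviations s_i = √(s[i,i]):
  s(X) = √(6.3) = 2.51
  s(Y) = √(8.3) = 2.881
  s(Z) = √(4) = 2

Step 3 — r_{ij} = s_{ij} / (s_i · s_j):
  r[X,X] = 1 (diagonal).
  r[X,Y] = 5.55 / (2.51 · 2.881) = 5.55 / 7.2312 = 0.7675
  r[X,Z] = 4 / (2.51 · 2) = 4 / 5.02 = 0.7968
  r[Y,Y] = 1 (diagonal).
  r[Y,Z] = 5.75 / (2.881 · 2) = 5.75 / 5.7619 = 0.9979
  r[Z,Z] = 1 (diagonal).

R is symmetric with unit diagonal. Assembling:

R = [[1, 0.7675, 0.7968],
 [0.7675, 1, 0.9979],
 [0.7968, 0.9979, 1]]


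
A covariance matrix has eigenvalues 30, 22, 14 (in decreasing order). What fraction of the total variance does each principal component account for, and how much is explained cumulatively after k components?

Step 1 — total variance = trace(Sigma) = Σ λ_i = 30 + 22 + 14 = 66.

Step 2 — fraction explained by component i = λ_i / Σ λ:
  PC1: 30/66 = 0.4545
  PC2: 22/66 = 0.3333
  PC3: 14/66 = 0.2121

Step 3 — cumulative fraction after k components = (λ_1 + ... + λ_k) / Σ λ:
  k = 1: 30/66 = 0.4545
  k = 2: (30 + 22)/66 = 52/66 = 0.7879
  k = 3: (30 + 22 + 14)/66 = 66/66 = 1

Summary (fraction, with percent):

explained: PC1 0.4545 (45.45%), PC2 0.3333 (33.33%), PC3 0.2121 (21.21%);  cumulative: 0.4545, 0.7879, 1


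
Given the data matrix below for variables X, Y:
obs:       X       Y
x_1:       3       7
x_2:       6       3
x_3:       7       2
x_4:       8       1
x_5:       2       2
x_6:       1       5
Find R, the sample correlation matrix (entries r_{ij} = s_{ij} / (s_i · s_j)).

Step 1 — column means:
  mean(X) = (3 + 6 + 7 + 8 + 2 + 1) / 6 = 27/6 = 4.5
  mean(Y) = (7 + 3 + 2 + 1 + 2 + 5) / 6 = 20/6 = 3.3333

Step 2 — sample variances and covariances s[i,j] = (1/(n-1)) · Σ_k (x_{k,i} - mean_i) · (x_{k,j} - mean_j), with n-1 = 5:
  s[X,X] = ((-1.5)·(-1.5) + (1.5)·(1.5) + (2.5)·(2.5) + (3.5)·(3.5) + (-2.5)·(-2.5) + (-3.5)·(-3.5)) / 5 = 41.5/5 = 8.3
  s[X,Y] = ((-1.5)·(3.6667) + (1.5)·(-0.3333) + (2.5)·(-1.3333) + (3.5)·(-2.3333) + (-2.5)·(-1.3333) + (-3.5)·(1.6667)) / 5 = -20/5 = -4
  s[Y,Y] = ((3.6667)·(3.6667) + (-0.3333)·(-0.3333) + (-1.3333)·(-1.3333) + (-2.3333)·(-2.3333) + (-1.3333)·(-1.3333) + (1.6667)·(1.6667)) / 5 = 25.3333/5 = 5.0667
  Sample standard deviations s_i = √(s[i,i]):
  s(X) = √(8.3) = 2.881
  s(Y) = √(5.0667) = 2.2509

Step 3 — r_{ij} = s_{ij} / (s_i · s_j):
  r[X,X] = 1 (diagonal).
  r[X,Y] = -4 / (2.881 · 2.2509) = -4 / 6.4849 = -0.6168
  r[Y,Y] = 1 (diagonal).

R is symmetric with unit diagonal. Assembling:

R = [[1, -0.6168],
 [-0.6168, 1]]


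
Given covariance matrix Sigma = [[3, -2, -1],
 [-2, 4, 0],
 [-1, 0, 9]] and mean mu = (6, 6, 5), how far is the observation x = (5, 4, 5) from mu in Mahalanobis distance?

Step 1 — centre the observation: (x - mu) = (-1, -2, 0).

Step 2 — invert Sigma (cofactor / det for 3×3, or solve directly):
  Sigma^{-1} = [[0.5294, 0.2647, 0.0588],
 [0.2647, 0.3824, 0.0294],
 [0.0588, 0.0294, 0.1176]].

Step 3 — form the quadratic (x - mu)^T · Sigma^{-1} · (x - mu):
  Sigma^{-1} · (x - mu) = (-1.0588, -1.0294, -0.1176).
  (x - mu)^T · [Sigma^{-1} · (x - mu)] = (-1)·(-1.0588) + (-2)·(-1.0294) + (0)·(-0.1176) = 3.1176.

Step 4 — take square root: d = √(3.1176) ≈ 1.7657.

d(x, mu) = √(3.1176) ≈ 1.7657


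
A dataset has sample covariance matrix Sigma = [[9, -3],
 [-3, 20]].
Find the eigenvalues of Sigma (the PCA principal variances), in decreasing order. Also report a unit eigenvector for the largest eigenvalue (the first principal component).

Step 1 — characteristic polynomial of 2×2 Sigma:
  det(Sigma - λI) = λ² - trace · λ + det = 0.
  trace = 9 + 20 = 29, det = 9·20 - (-3)² = 171.
Step 2 — discriminant:
  Δ = trace² - 4·det = 841 - 684 = 157.
Step 3 — eigenvalues:
  λ = (trace ± √Δ)/2 = (29 ± 12.53)/2,
  λ_1 = 20.765,  λ_2 = 8.235.

Step 4 — unit eigenvector for λ_1: solve (Sigma - λ_1 I)v = 0. First row:
  (9 - 20.765)·v_x + (-3)·v_y = 0, i.e. (-11.765)·v_x + (-3)·v_y = 0,
  so v ∝ (b, λ_1 - a) = (-3, 11.765); multiply by -1 so the first entry is positive: u = (3, -11.765).
  ||u|| = √((3)² + (-11.765)²) = √(147.4148) ≈ 12.1414,
  v_1 = u/||u|| ≈ (0.2471, -0.969) (||v_1|| = 1).

λ_1 = 20.765,  λ_2 = 8.235;  v_1 ≈ (0.2471, -0.969)


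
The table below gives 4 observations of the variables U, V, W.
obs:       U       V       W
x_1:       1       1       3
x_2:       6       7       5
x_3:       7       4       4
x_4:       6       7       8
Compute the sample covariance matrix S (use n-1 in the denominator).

Step 1 — column means:
  mean(U) = (1 + 6 + 7 + 6) / 4 = 20/4 = 5
  mean(V) = (1 + 7 + 4 + 7) / 4 = 19/4 = 4.75
  mean(W) = (3 + 5 + 4 + 8) / 4 = 20/4 = 5

Step 2 — sample covariance S[i,j] = (1/(n-1)) · Σ_k (x_{k,i} - mean_i) · (x_{k,j} - mean_j), with n-1 = 3.
  S[U,U] = ((-4)·(-4) + (1)·(1) + (2)·(2) + (1)·(1)) / 3 = 22/3 = 7.3333
  S[U,V] = ((-4)·(-3.75) + (1)·(2.25) + (2)·(-0.75) + (1)·(2.25)) / 3 = 18/3 = 6
  S[U,W] = ((-4)·(-2) + (1)·(0) + (2)·(-1) + (1)·(3)) / 3 = 9/3 = 3
  S[V,V] = ((-3.75)·(-3.75) + (2.25)·(2.25) + (-0.75)·(-0.75) + (2.25)·(2.25)) / 3 = 24.75/3 = 8.25
  S[V,W] = ((-3.75)·(-2) + (2.25)·(0) + (-0.75)·(-1) + (2.25)·(3)) / 3 = 15/3 = 5
  S[W,W] = ((-2)·(-2) + (0)·(0) + (-1)·(-1) + (3)·(3)) / 3 = 14/3 = 4.6667

S is symmetric (S[j,i] = S[i,j]). Assembling:

S = [[7.3333, 6, 3],
 [6, 8.25, 5],
 [3, 5, 4.6667]]


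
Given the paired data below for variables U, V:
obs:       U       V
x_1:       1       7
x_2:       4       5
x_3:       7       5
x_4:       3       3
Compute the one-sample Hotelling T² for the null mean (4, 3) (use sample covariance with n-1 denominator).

Step 1 — sample mean vector:
  mean(U) = (1 + 4 + 7 + 3) / 4 = 15/4 = 3.75
  mean(V) = (7 + 5 + 5 + 3) / 4 = 20/4 = 5
  x̄ = (3.75, 5),  deviation x̄ - mu_0 = (3.75, 5) - (4, 3) = (-0.25, 2).

Step 2 — sample covariance matrix, S[i,j] = (1/(n-1)) · Σ_k (x_{k,i} - mean_i) · (x_{k,j} - mean_j), divisor n-1 = 3:
  S[U,U] = ((-2.75)·(-2.75) + (0.25)·(0.25) + (3.25)·(3.25) + (-0.75)·(-0.75)) / 3 = 18.75/3 = 6.25
  S[U,V] = ((-2.75)·(2) + (0.25)·(0) + (3.25)·(0) + (-0.75)·(-2)) / 3 = -4/3 = -1.3333
  S[V,V] = ((2)·(2) + (0)·(0) + (0)·(0) + (-2)·(-2)) / 3 = 8/3 = 2.6667
  S = [[6.25, -1.3333],
 [-1.3333, 2.6667]].

Step 3 — invert S. det(S) = 6.25·2.6667 - (-1.3333)² = 14.8889.
  S^{-1} = (1/det) · [[d, -b], [-b, a]] = [[0.1791, 0.0896],
 [0.0896, 0.4198]].

Step 4 — quadratic form (x̄ - mu_0)^T · S^{-1} · (x̄ - mu_0):
  S^{-1} · (x̄ - mu_0) = (0.1343, 0.8172),
  (x̄ - mu_0)^T · [...] = (-0.25)·(0.1343) + (2)·(0.8172) = 1.6007.

Step 5 — scale by n: T² = 4 · 1.6007 = 6.403.

T² ≈ 6.403


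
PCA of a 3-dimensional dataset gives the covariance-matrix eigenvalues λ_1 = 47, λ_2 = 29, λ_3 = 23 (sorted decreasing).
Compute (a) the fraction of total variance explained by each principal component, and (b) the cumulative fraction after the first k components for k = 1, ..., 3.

Step 1 — total variance = trace(Sigma) = Σ λ_i = 47 + 29 + 23 = 99.

Step 2 — fraction explained by component i = λ_i / Σ λ:
  PC1: 47/99 = 0.4747
  PC2: 29/99 = 0.2929
  PC3: 23/99 = 0.2323

Step 3 — cumulative fraction after k components = (λ_1 + ... + λ_k) / Σ λ:
  k = 1: 47/99 = 0.4747
  k = 2: (47 + 29)/99 = 76/99 = 0.7677
  k = 3: (47 + 29 + 23)/99 = 99/99 = 1

Summary (fraction, with percent):

explained: PC1 0.4747 (47.47%), PC2 0.2929 (29.29%), PC3 0.2323 (23.23%);  cumulative: 0.4747, 0.7677, 1


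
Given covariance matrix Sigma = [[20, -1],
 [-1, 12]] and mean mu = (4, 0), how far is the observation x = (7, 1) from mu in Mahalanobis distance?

Step 1 — centre the observation: (x - mu) = (3, 1).

Step 2 — invert Sigma. det(Sigma) = 20·12 - (-1)² = 239.
  Sigma^{-1} = (1/det) · [[d, -b], [-b, a]] = [[0.0502, 0.0042],
 [0.0042, 0.0837]].

Step 3 — form the quadratic (x - mu)^T · Sigma^{-1} · (x - mu):
  Sigma^{-1} · (x - mu) = (0.1548, 0.0962).
  (x - mu)^T · [Sigma^{-1} · (x - mu)] = (3)·(0.1548) + (1)·(0.0962) = 0.5607.

Step 4 — take square root: d = √(0.5607) ≈ 0.7488.

d(x, mu) = √(0.5607) ≈ 0.7488


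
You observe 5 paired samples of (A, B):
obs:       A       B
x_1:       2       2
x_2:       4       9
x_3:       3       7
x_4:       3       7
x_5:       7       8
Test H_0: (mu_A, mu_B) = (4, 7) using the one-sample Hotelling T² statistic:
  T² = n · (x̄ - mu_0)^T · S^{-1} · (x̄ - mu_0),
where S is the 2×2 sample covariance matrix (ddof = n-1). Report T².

Step 1 — sample mean vector:
  mean(A) = (2 + 4 + 3 + 3 + 7) / 5 = 19/5 = 3.8
  mean(B) = (2 + 9 + 7 + 7 + 8) / 5 = 33/5 = 6.6
  x̄ = (3.8, 6.6),  deviation x̄ - mu_0 = (3.8, 6.6) - (4, 7) = (-0.2, -0.4).

Step 2 — sample covariance matrix, S[i,j] = (1/(n-1)) · Σ_k (x_{k,i} - mean_i) · (x_{k,j} - mean_j), divisor n-1 = 4:
  S[A,A] = ((-1.8)·(-1.8) + (0.2)·(0.2) + (-0.8)·(-0.8) + (-0.8)·(-0.8) + (3.2)·(3.2)) / 4 = 14.8/4 = 3.7
  S[A,B] = ((-1.8)·(-4.6) + (0.2)·(2.4) + (-0.8)·(0.4) + (-0.8)·(0.4) + (3.2)·(1.4)) / 4 = 12.6/4 = 3.15
  S[B,B] = ((-4.6)·(-4.6) + (2.4)·(2.4) + (0.4)·(0.4) + (0.4)·(0.4) + (1.4)·(1.4)) / 4 = 29.2/4 = 7.3
  S = [[3.7, 3.15],
 [3.15, 7.3]].

Step 3 — invert S. det(S) = 3.7·7.3 - (3.15)² = 17.0875.
  S^{-1} = (1/det) · [[d, -b], [-b, a]] = [[0.4272, -0.1843],
 [-0.1843, 0.2165]].

Step 4 — quadratic form (x̄ - mu_0)^T · S^{-1} · (x̄ - mu_0):
  S^{-1} · (x̄ - mu_0) = (-0.0117, -0.0497),
  (x̄ - mu_0)^T · [...] = (-0.2)·(-0.0117) + (-0.4)·(-0.0497) = 0.0222.

Step 5 — scale by n: T² = 5 · 0.0222 = 0.1112.

T² ≈ 0.1112


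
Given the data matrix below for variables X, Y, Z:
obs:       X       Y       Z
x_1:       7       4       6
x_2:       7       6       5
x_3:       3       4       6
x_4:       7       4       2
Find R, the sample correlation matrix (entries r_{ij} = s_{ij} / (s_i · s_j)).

Step 1 — column means:
  mean(X) = (7 + 7 + 3 + 7) / 4 = 24/4 = 6
  mean(Y) = (4 + 6 + 4 + 4) / 4 = 18/4 = 4.5
  mean(Z) = (6 + 5 + 6 + 2) / 4 = 19/4 = 4.75

Step 2 — sample variances and covariances s[i,j] = (1/(n-1)) · Σ_k (x_{k,i} - mean_i) · (x_{k,j} - mean_j), with n-1 = 3:
  s[X,X] = ((1)·(1) + (1)·(1) + (-3)·(-3) + (1)·(1)) / 3 = 12/3 = 4
  s[X,Y] = ((1)·(-0.5) + (1)·(1.5) + (-3)·(-0.5) + (1)·(-0.5)) / 3 = 2/3 = 0.6667
  s[X,Z] = ((1)·(1.25) + (1)·(0.25) + (-3)·(1.25) + (1)·(-2.75)) / 3 = -5/3 = -1.6667
  s[Y,Y] = ((-0.5)·(-0.5) + (1.5)·(1.5) + (-0.5)·(-0.5) + (-0.5)·(-0.5)) / 3 = 3/3 = 1
  s[Y,Z] = ((-0.5)·(1.25) + (1.5)·(0.25) + (-0.5)·(1.25) + (-0.5)·(-2.75)) / 3 = 0.5/3 = 0.1667
  s[Z,Z] = ((1.25)·(1.25) + (0.25)·(0.25) + (1.25)·(1.25) + (-2.75)·(-2.75)) / 3 = 10.75/3 = 3.5833
  Sample standard deviations s_i = √(s[i,i]):
  s(X) = √(4) = 2
  s(Y) = √(1) = 1
  s(Z) = √(3.5833) = 1.893

Step 3 — r_{ij} = s_{ij} / (s_i · s_j):
  r[X,X] = 1 (diagonal).
  r[X,Y] = 0.6667 / (2 · 1) = 0.6667 / 2 = 0.3333
  r[X,Z] = -1.6667 / (2 · 1.893) = -1.6667 / 3.7859 = -0.4402
  r[Y,Y] = 1 (diagonal).
  r[Y,Z] = 0.1667 / (1 · 1.893) = 0.1667 / 1.893 = 0.088
  r[Z,Z] = 1 (diagonal).

R is symmetric with unit diagonal. Assembling:

R = [[1, 0.3333, -0.4402],
 [0.3333, 1, 0.088],
 [-0.4402, 0.088, 1]]


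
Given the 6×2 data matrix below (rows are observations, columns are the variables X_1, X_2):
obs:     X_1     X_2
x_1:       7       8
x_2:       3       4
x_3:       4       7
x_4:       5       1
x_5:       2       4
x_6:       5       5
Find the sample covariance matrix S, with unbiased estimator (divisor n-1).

Step 1 — column means:
  mean(X_1) = (7 + 3 + 4 + 5 + 2 + 5) / 6 = 26/6 = 4.3333
  mean(X_2) = (8 + 4 + 7 + 1 + 4 + 5) / 6 = 29/6 = 4.8333

Step 2 — sample covariance S[i,j] = (1/(n-1)) · Σ_k (x_{k,i} - mean_i) · (x_{k,j} - mean_j), with n-1 = 5.
  S[X_1,X_1] = ((2.6667)·(2.6667) + (-1.3333)·(-1.3333) + (-0.3333)·(-0.3333) + (0.6667)·(0.6667) + (-2.3333)·(-2.3333) + (0.6667)·(0.6667)) / 5 = 15.3333/5 = 3.0667
  S[X_1,X_2] = ((2.6667)·(3.1667) + (-1.3333)·(-0.8333) + (-0.3333)·(2.1667) + (0.6667)·(-3.8333) + (-2.3333)·(-0.8333) + (0.6667)·(0.1667)) / 5 = 8.3333/5 = 1.6667
  S[X_2,X_2] = ((3.1667)·(3.1667) + (-0.8333)·(-0.8333) + (2.1667)·(2.1667) + (-3.8333)·(-3.8333) + (-0.8333)·(-0.8333) + (0.1667)·(0.1667)) / 5 = 30.8333/5 = 6.1667

S is symmetric (S[j,i] = S[i,j]). Assembling:

S = [[3.0667, 1.6667],
 [1.6667, 6.1667]]


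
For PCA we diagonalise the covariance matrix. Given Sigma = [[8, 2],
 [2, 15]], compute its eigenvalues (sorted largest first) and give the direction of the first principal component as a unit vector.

Step 1 — characteristic polynomial of 2×2 Sigma:
  det(Sigma - λI) = λ² - trace · λ + det = 0.
  trace = 8 + 15 = 23, det = 8·15 - (2)² = 116.
Step 2 — discriminant:
  Δ = trace² - 4·det = 529 - 464 = 65.
Step 3 — eigenvalues:
  λ = (trace ± √Δ)/2 = (23 ± 8.0623)/2,
  λ_1 = 15.5311,  λ_2 = 7.4689.

Step 4 — unit eigenvector for λ_1: solve (Sigma - λ_1 I)v = 0. First row:
  (8 - 15.5311)·v_x + (2)·v_y = 0, i.e. (-7.5311)·v_x + (2)·v_y = 0,
  so v ∝ (b, λ_1 - a) = (2, 7.5311) = u.
  ||u|| = √((2)² + (7.5311)²) = √(60.7179) ≈ 7.7922,
  v_1 = u/||u|| ≈ (0.2567, 0.9665) (||v_1|| = 1).

λ_1 = 15.5311,  λ_2 = 7.4689;  v_1 ≈ (0.2567, 0.9665)


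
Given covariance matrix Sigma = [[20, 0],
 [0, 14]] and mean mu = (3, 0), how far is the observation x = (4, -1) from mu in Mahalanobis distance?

Step 1 — centre the observation: (x - mu) = (1, -1).

Step 2 — invert Sigma. det(Sigma) = 20·14 - (0)² = 280.
  Sigma^{-1} = (1/det) · [[d, -b], [-b, a]] = [[0.05, 0],
 [0, 0.0714]].

Step 3 — form the quadratic (x - mu)^T · Sigma^{-1} · (x - mu):
  Sigma^{-1} · (x - mu) = (0.05, -0.0714).
  (x - mu)^T · [Sigma^{-1} · (x - mu)] = (1)·(0.05) + (-1)·(-0.0714) = 0.1214.

Step 4 — take square root: d = √(0.1214) ≈ 0.3485.

d(x, mu) = √(0.1214) ≈ 0.3485


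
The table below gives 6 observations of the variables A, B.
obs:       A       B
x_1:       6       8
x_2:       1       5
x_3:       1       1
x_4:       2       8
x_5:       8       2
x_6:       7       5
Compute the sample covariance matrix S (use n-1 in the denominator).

Step 1 — column means:
  mean(A) = (6 + 1 + 1 + 2 + 8 + 7) / 6 = 25/6 = 4.1667
  mean(B) = (8 + 5 + 1 + 8 + 2 + 5) / 6 = 29/6 = 4.8333

Step 2 — sample covariance S[i,j] = (1/(n-1)) · Σ_k (x_{k,i} - mean_i) · (x_{k,j} - mean_j), with n-1 = 5.
  S[A,A] = ((1.8333)·(1.8333) + (-3.1667)·(-3.1667) + (-3.1667)·(-3.1667) + (-2.1667)·(-2.1667) + (3.8333)·(3.8333) + (2.8333)·(2.8333)) / 5 = 50.8333/5 = 10.1667
  S[A,B] = ((1.8333)·(3.1667) + (-3.1667)·(0.1667) + (-3.1667)·(-3.8333) + (-2.1667)·(3.1667) + (3.8333)·(-2.8333) + (2.8333)·(0.1667)) / 5 = 0.1667/5 = 0.0333
  S[B,B] = ((3.1667)·(3.1667) + (0.1667)·(0.1667) + (-3.8333)·(-3.8333) + (3.1667)·(3.1667) + (-2.8333)·(-2.8333) + (0.1667)·(0.1667)) / 5 = 42.8333/5 = 8.5667

S is symmetric (S[j,i] = S[i,j]). Assembling:

S = [[10.1667, 0.0333],
 [0.0333, 8.5667]]


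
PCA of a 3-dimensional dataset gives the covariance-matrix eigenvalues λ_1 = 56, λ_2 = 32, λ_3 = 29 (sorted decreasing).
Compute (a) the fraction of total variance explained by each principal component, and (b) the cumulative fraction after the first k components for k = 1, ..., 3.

Step 1 — total variance = trace(Sigma) = Σ λ_i = 56 + 32 + 29 = 117.

Step 2 — fraction explained by component i = λ_i / Σ λ:
  PC1: 56/117 = 0.4786
  PC2: 32/117 = 0.2735
  PC3: 29/117 = 0.2479

Step 3 — cumulative fraction after k components = (λ_1 + ... + λ_k) / Σ λ:
  k = 1: 56/117 = 0.4786
  k = 2: (56 + 32)/117 = 88/117 = 0.7521
  k = 3: (56 + 32 + 29)/117 = 117/117 = 1

Summary (fraction, with percent):

explained: PC1 0.4786 (47.86%), PC2 0.2735 (27.35%), PC3 0.2479 (24.79%);  cumulative: 0.4786, 0.7521, 1


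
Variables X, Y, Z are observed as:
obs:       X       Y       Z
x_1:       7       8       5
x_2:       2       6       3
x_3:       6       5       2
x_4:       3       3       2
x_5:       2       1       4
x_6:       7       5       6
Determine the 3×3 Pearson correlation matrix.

Step 1 — column means:
  mean(X) = (7 + 2 + 6 + 3 + 2 + 7) / 6 = 27/6 = 4.5
  mean(Y) = (8 + 6 + 5 + 3 + 1 + 5) / 6 = 28/6 = 4.6667
  mean(Z) = (5 + 3 + 2 + 2 + 4 + 6) / 6 = 22/6 = 3.6667

Step 2 — sample variances and covariances s[i,j] = (1/(n-1)) · Σ_k (x_{k,i} - mean_i) · (x_{k,j} - mean_j), with n-1 = 5:
  s[X,X] = ((2.5)·(2.5) + (-2.5)·(-2.5) + (1.5)·(1.5) + (-1.5)·(-1.5) + (-2.5)·(-2.5) + (2.5)·(2.5)) / 5 = 29.5/5 = 5.9
  s[X,Y] = ((2.5)·(3.3333) + (-2.5)·(1.3333) + (1.5)·(0.3333) + (-1.5)·(-1.6667) + (-2.5)·(-3.6667) + (2.5)·(0.3333)) / 5 = 18/5 = 3.6
  s[X,Z] = ((2.5)·(1.3333) + (-2.5)·(-0.6667) + (1.5)·(-1.6667) + (-1.5)·(-1.6667) + (-2.5)·(0.3333) + (2.5)·(2.3333)) / 5 = 10/5 = 2
  s[Y,Y] = ((3.3333)·(3.3333) + (1.3333)·(1.3333) + (0.3333)·(0.3333) + (-1.6667)·(-1.6667) + (-3.6667)·(-3.6667) + (0.3333)·(0.3333)) / 5 = 29.3333/5 = 5.8667
  s[Y,Z] = ((3.3333)·(1.3333) + (1.3333)·(-0.6667) + (0.3333)·(-1.6667) + (-1.6667)·(-1.6667) + (-3.6667)·(0.3333) + (0.3333)·(2.3333)) / 5 = 5.3333/5 = 1.0667
  s[Z,Z] = ((1.3333)·(1.3333) + (-0.6667)·(-0.6667) + (-1.6667)·(-1.6667) + (-1.6667)·(-1.6667) + (0.3333)·(0.3333) + (2.3333)·(2.3333)) / 5 = 13.3333/5 = 2.6667
  Sample standard deviations s_i = √(s[i,i]):
  s(X) = √(5.9) = 2.429
  s(Y) = √(5.8667) = 2.4221
  s(Z) = √(2.6667) = 1.633

Step 3 — r_{ij} = s_{ij} / (s_i · s_j):
  r[X,X] = 1 (diagonal).
  r[X,Y] = 3.6 / (2.429 · 2.4221) = 3.6 / 5.8833 = 0.6119
  r[X,Z] = 2 / (2.429 · 1.633) = 2 / 3.9665 = 0.5042
  r[Y,Y] = 1 (diagonal).
  r[Y,Z] = 1.0667 / (2.4221 · 1.633) = 1.0667 / 3.9553 = 0.2697
  r[Z,Z] = 1 (diagonal).

R is symmetric with unit diagonal. Assembling:

R = [[1, 0.6119, 0.5042],
 [0.6119, 1, 0.2697],
 [0.5042, 0.2697, 1]]


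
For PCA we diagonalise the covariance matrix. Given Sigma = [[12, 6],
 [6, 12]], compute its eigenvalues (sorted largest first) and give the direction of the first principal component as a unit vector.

Step 1 — characteristic polynomial of 2×2 Sigma:
  det(Sigma - λI) = λ² - trace · λ + det = 0.
  trace = 12 + 12 = 24, det = 12·12 - (6)² = 108.
Step 2 — discriminant:
  Δ = trace² - 4·det = 576 - 432 = 144.
Step 3 — eigenvalues:
  λ = (trace ± √Δ)/2 = (24 ± 12)/2,
  λ_1 = 18,  λ_2 = 6.

Step 4 — unit eigenvector for λ_1: solve (Sigma - λ_1 I)v = 0. First row:
  (12 - 18)·v_x + (6)·v_y = 0, i.e. (-6)·v_x + (6)·v_y = 0,
  so v ∝ (b, λ_1 - a) = (6, 6) = u.
  ||u|| = √((6)² + (6)²) = √(72) ≈ 8.4853,
  v_1 = u/||u|| ≈ (0.7071, 0.7071) (||v_1|| = 1).

λ_1 = 18,  λ_2 = 6;  v_1 ≈ (0.7071, 0.7071)


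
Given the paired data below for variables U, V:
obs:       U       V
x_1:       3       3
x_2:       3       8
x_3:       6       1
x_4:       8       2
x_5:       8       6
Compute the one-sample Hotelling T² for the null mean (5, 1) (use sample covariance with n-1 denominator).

Step 1 — sample mean vector:
  mean(U) = (3 + 3 + 6 + 8 + 8) / 5 = 28/5 = 5.6
  mean(V) = (3 + 8 + 1 + 2 + 6) / 5 = 20/5 = 4
  x̄ = (5.6, 4),  deviation x̄ - mu_0 = (5.6, 4) - (5, 1) = (0.6, 3).

Step 2 — sample covariance matrix, S[i,j] = (1/(n-1)) · Σ_k (x_{k,i} - mean_i) · (x_{k,j} - mean_j), divisor n-1 = 4:
  S[U,U] = ((-2.6)·(-2.6) + (-2.6)·(-2.6) + (0.4)·(0.4) + (2.4)·(2.4) + (2.4)·(2.4)) / 4 = 25.2/4 = 6.3
  S[U,V] = ((-2.6)·(-1) + (-2.6)·(4) + (0.4)·(-3) + (2.4)·(-2) + (2.4)·(2)) / 4 = -9/4 = -2.25
  S[V,V] = ((-1)·(-1) + (4)·(4) + (-3)·(-3) + (-2)·(-2) + (2)·(2)) / 4 = 34/4 = 8.5
  S = [[6.3, -2.25],
 [-2.25, 8.5]].

Step 3 — invert S. det(S) = 6.3·8.5 - (-2.25)² = 48.4875.
  S^{-1} = (1/det) · [[d, -b], [-b, a]] = [[0.1753, 0.0464],
 [0.0464, 0.1299]].

Step 4 — quadratic form (x̄ - mu_0)^T · S^{-1} · (x̄ - mu_0):
  S^{-1} · (x̄ - mu_0) = (0.2444, 0.4176),
  (x̄ - mu_0)^T · [...] = (0.6)·(0.2444) + (3)·(0.4176) = 1.3995.

Step 5 — scale by n: T² = 5 · 1.3995 = 6.9977.

T² ≈ 6.9977


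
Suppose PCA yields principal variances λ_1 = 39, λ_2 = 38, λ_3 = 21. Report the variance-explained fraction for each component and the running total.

Step 1 — total variance = trace(Sigma) = Σ λ_i = 39 + 38 + 21 = 98.

Step 2 — fraction explained by component i = λ_i / Σ λ:
  PC1: 39/98 = 0.398
  PC2: 38/98 = 0.3878
  PC3: 21/98 = 0.2143

Step 3 — cumulative fraction after k components = (λ_1 + ... + λ_k) / Σ λ:
  k = 1: 39/98 = 0.398
  k = 2: (39 + 38)/98 = 77/98 = 0.7857
  k = 3: (39 + 38 + 21)/98 = 98/98 = 1

Summary (fraction, with percent):

explained: PC1 0.398 (39.8%), PC2 0.3878 (38.78%), PC3 0.2143 (21.43%);  cumulative: 0.398, 0.7857, 1


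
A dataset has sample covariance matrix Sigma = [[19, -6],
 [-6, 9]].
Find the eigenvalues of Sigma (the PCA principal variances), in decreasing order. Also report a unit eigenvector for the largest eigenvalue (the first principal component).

Step 1 — characteristic polynomial of 2×2 Sigma:
  det(Sigma - λI) = λ² - trace · λ + det = 0.
  trace = 19 + 9 = 28, det = 19·9 - (-6)² = 135.
Step 2 — discriminant:
  Δ = trace² - 4·det = 784 - 540 = 244.
Step 3 — eigenvalues:
  λ = (trace ± √Δ)/2 = (28 ± 15.6205)/2,
  λ_1 = 21.8102,  λ_2 = 6.1898.

Step 4 — unit eigenvector for λ_1: solve (Sigma - λ_1 I)v = 0. First row:
  (19 - 21.8102)·v_x + (-6)·v_y = 0, i.e. (-2.8102)·v_x + (-6)·v_y = 0,
  so v ∝ (b, λ_1 - a) = (-6, 2.8102); multiply by -1 so the first entry is positive: u = (6, -2.8102).
  ||u|| = √((6)² + (-2.8102)²) = √(43.8975) ≈ 6.6255,
  v_1 = u/||u|| ≈ (0.9056, -0.4242) (||v_1|| = 1).

λ_1 = 21.8102,  λ_2 = 6.1898;  v_1 ≈ (0.9056, -0.4242)


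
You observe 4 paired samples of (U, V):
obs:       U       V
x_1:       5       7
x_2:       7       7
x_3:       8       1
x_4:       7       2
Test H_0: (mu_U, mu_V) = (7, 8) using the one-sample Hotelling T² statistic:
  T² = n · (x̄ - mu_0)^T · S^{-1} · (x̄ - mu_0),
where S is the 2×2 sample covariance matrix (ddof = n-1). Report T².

Step 1 — sample mean vector:
  mean(U) = (5 + 7 + 8 + 7) / 4 = 27/4 = 6.75
  mean(V) = (7 + 7 + 1 + 2) / 4 = 17/4 = 4.25
  x̄ = (6.75, 4.25),  deviation x̄ - mu_0 = (6.75, 4.25) - (7, 8) = (-0.25, -3.75).

Step 2 — sample covariance matrix, S[i,j] = (1/(n-1)) · Σ_k (x_{k,i} - mean_i) · (x_{k,j} - mean_j), divisor n-1 = 3:
  S[U,U] = ((-1.75)·(-1.75) + (0.25)·(0.25) + (1.25)·(1.25) + (0.25)·(0.25)) / 3 = 4.75/3 = 1.5833
  S[U,V] = ((-1.75)·(2.75) + (0.25)·(2.75) + (1.25)·(-3.25) + (0.25)·(-2.25)) / 3 = -8.75/3 = -2.9167
  S[V,V] = ((2.75)·(2.75) + (2.75)·(2.75) + (-3.25)·(-3.25) + (-2.25)·(-2.25)) / 3 = 30.75/3 = 10.25
  S = [[1.5833, -2.9167],
 [-2.9167, 10.25]].

Step 3 — invert S. det(S) = 1.5833·10.25 - (-2.9167)² = 7.7222.
  S^{-1} = (1/det) · [[d, -b], [-b, a]] = [[1.3273, 0.3777],
 [0.3777, 0.205]].

Step 4 — quadratic form (x̄ - mu_0)^T · S^{-1} · (x̄ - mu_0):
  S^{-1} · (x̄ - mu_0) = (-1.7482, -0.8633),
  (x̄ - mu_0)^T · [...] = (-0.25)·(-1.7482) + (-3.75)·(-0.8633) = 3.6745.

Step 5 — scale by n: T² = 4 · 3.6745 = 14.6978.

T² ≈ 14.6978


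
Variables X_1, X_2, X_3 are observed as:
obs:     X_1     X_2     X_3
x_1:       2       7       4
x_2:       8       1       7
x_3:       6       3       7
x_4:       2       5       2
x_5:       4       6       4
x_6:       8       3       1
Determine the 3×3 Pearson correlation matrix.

Step 1 — column means:
  mean(X_1) = (2 + 8 + 6 + 2 + 4 + 8) / 6 = 30/6 = 5
  mean(X_2) = (7 + 1 + 3 + 5 + 6 + 3) / 6 = 25/6 = 4.1667
  mean(X_3) = (4 + 7 + 7 + 2 + 4 + 1) / 6 = 25/6 = 4.1667

Step 2 — sample variances and covariances s[i,j] = (1/(n-1)) · Σ_k (x_{k,i} - mean_i) · (x_{k,j} - mean_j), with n-1 = 5:
  s[X_1,X_1] = ((-3)·(-3) + (3)·(3) + (1)·(1) + (-3)·(-3) + (-1)·(-1) + (3)·(3)) / 5 = 38/5 = 7.6
  s[X_1,X_2] = ((-3)·(2.8333) + (3)·(-3.1667) + (1)·(-1.1667) + (-3)·(0.8333) + (-1)·(1.8333) + (3)·(-1.1667)) / 5 = -27/5 = -5.4
  s[X_1,X_3] = ((-3)·(-0.1667) + (3)·(2.8333) + (1)·(2.8333) + (-3)·(-2.1667) + (-1)·(-0.1667) + (3)·(-3.1667)) / 5 = 9/5 = 1.8
  s[X_2,X_2] = ((2.8333)·(2.8333) + (-3.1667)·(-3.1667) + (-1.1667)·(-1.1667) + (0.8333)·(0.8333) + (1.8333)·(1.8333) + (-1.1667)·(-1.1667)) / 5 = 24.8333/5 = 4.9667
  s[X_2,X_3] = ((2.8333)·(-0.1667) + (-3.1667)·(2.8333) + (-1.1667)·(2.8333) + (0.8333)·(-2.1667) + (1.8333)·(-0.1667) + (-1.1667)·(-3.1667)) / 5 = -11.1667/5 = -2.2333
  s[X_3,X_3] = ((-0.1667)·(-0.1667) + (2.8333)·(2.8333) + (2.8333)·(2.8333) + (-2.1667)·(-2.1667) + (-0.1667)·(-0.1667) + (-3.1667)·(-3.1667)) / 5 = 30.8333/5 = 6.1667
  Sample standard deviations s_i = √(s[i,i]):
  s(X_1) = √(7.6) = 2.7568
  s(X_2) = √(4.9667) = 2.2286
  s(X_3) = √(6.1667) = 2.4833

Step 3 — r_{ij} = s_{ij} / (s_i · s_j):
  r[X_1,X_1] = 1 (diagonal).
  r[X_1,X_2] = -5.4 / (2.7568 · 2.2286) = -5.4 / 6.1438 = -0.8789
  r[X_1,X_3] = 1.8 / (2.7568 · 2.4833) = 1.8 / 6.8459 = 0.2629
  r[X_2,X_2] = 1 (diagonal).
  r[X_2,X_3] = -2.2333 / (2.2286 · 2.4833) = -2.2333 / 5.5342 = -0.4035
  r[X_3,X_3] = 1 (diagonal).

R is symmetric with unit diagonal. Assembling:

R = [[1, -0.8789, 0.2629],
 [-0.8789, 1, -0.4035],
 [0.2629, -0.4035, 1]]


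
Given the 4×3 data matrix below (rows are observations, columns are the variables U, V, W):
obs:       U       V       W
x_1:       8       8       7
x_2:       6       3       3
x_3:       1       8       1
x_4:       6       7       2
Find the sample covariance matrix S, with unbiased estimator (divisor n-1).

Step 1 — column means:
  mean(U) = (8 + 6 + 1 + 6) / 4 = 21/4 = 5.25
  mean(V) = (8 + 3 + 8 + 7) / 4 = 26/4 = 6.5
  mean(W) = (7 + 3 + 1 + 2) / 4 = 13/4 = 3.25

Step 2 — sample covariance S[i,j] = (1/(n-1)) · Σ_k (x_{k,i} - mean_i) · (x_{k,j} - mean_j), with n-1 = 3.
  S[U,U] = ((2.75)·(2.75) + (0.75)·(0.75) + (-4.25)·(-4.25) + (0.75)·(0.75)) / 3 = 26.75/3 = 8.9167
  S[U,V] = ((2.75)·(1.5) + (0.75)·(-3.5) + (-4.25)·(1.5) + (0.75)·(0.5)) / 3 = -4.5/3 = -1.5
  S[U,W] = ((2.75)·(3.75) + (0.75)·(-0.25) + (-4.25)·(-2.25) + (0.75)·(-1.25)) / 3 = 18.75/3 = 6.25
  S[V,V] = ((1.5)·(1.5) + (-3.5)·(-3.5) + (1.5)·(1.5) + (0.5)·(0.5)) / 3 = 17/3 = 5.6667
  S[V,W] = ((1.5)·(3.75) + (-3.5)·(-0.25) + (1.5)·(-2.25) + (0.5)·(-1.25)) / 3 = 2.5/3 = 0.8333
  S[W,W] = ((3.75)·(3.75) + (-0.25)·(-0.25) + (-2.25)·(-2.25) + (-1.25)·(-1.25)) / 3 = 20.75/3 = 6.9167

S is symmetric (S[j,i] = S[i,j]). Assembling:

S = [[8.9167, -1.5, 6.25],
 [-1.5, 5.6667, 0.8333],
 [6.25, 0.8333, 6.9167]]


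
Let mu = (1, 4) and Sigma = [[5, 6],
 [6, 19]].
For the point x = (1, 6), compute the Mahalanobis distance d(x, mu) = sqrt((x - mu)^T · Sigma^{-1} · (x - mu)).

Step 1 — centre the observation: (x - mu) = (0, 2).

Step 2 — invert Sigma. det(Sigma) = 5·19 - (6)² = 59.
  Sigma^{-1} = (1/det) · [[d, -b], [-b, a]] = [[0.322, -0.1017],
 [-0.1017, 0.0847]].

Step 3 — form the quadratic (x - mu)^T · Sigma^{-1} · (x - mu):
  Sigma^{-1} · (x - mu) = (-0.2034, 0.1695).
  (x - mu)^T · [Sigma^{-1} · (x - mu)] = (0)·(-0.2034) + (2)·(0.1695) = 0.339.

Step 4 — take square root: d = √(0.339) ≈ 0.5822.

d(x, mu) = √(0.339) ≈ 0.5822


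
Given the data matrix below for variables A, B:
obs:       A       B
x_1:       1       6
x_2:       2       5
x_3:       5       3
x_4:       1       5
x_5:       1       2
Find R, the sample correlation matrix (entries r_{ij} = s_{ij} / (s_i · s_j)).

Step 1 — column means:
  mean(A) = (1 + 2 + 5 + 1 + 1) / 5 = 10/5 = 2
  mean(B) = (6 + 5 + 3 + 5 + 2) / 5 = 21/5 = 4.2

Step 2 — sample variances and covariances s[i,j] = (1/(n-1)) · Σ_k (x_{k,i} - mean_i) · (x_{k,j} - mean_j), with n-1 = 4:
  s[A,A] = ((-1)·(-1) + (0)·(0) + (3)·(3) + (-1)·(-1) + (-1)·(-1)) / 4 = 12/4 = 3
  s[A,B] = ((-1)·(1.8) + (0)·(0.8) + (3)·(-1.2) + (-1)·(0.8) + (-1)·(-2.2)) / 4 = -4/4 = -1
  s[B,B] = ((1.8)·(1.8) + (0.8)·(0.8) + (-1.2)·(-1.2) + (0.8)·(0.8) + (-2.2)·(-2.2)) / 4 = 10.8/4 = 2.7
  Sample standard deviations s_i = √(s[i,i]):
  s(A) = √(3) = 1.7321
  s(B) = √(2.7) = 1.6432

Step 3 — r_{ij} = s_{ij} / (s_i · s_j):
  r[A,A] = 1 (diagonal).
  r[A,B] = -1 / (1.7321 · 1.6432) = -1 / 2.846 = -0.3514
  r[B,B] = 1 (diagonal).

R is symmetric with unit diagonal. Assembling:

R = [[1, -0.3514],
 [-0.3514, 1]]


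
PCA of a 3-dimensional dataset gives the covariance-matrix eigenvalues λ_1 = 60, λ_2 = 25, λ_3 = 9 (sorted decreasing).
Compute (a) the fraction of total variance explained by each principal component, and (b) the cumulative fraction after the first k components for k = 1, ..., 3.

Step 1 — total variance = trace(Sigma) = Σ λ_i = 60 + 25 + 9 = 94.

Step 2 — fraction explained by component i = λ_i / Σ λ:
  PC1: 60/94 = 0.6383
  PC2: 25/94 = 0.266
  PC3: 9/94 = 0.0957

Step 3 — cumulative fraction after k components = (λ_1 + ... + λ_k) / Σ λ:
  k = 1: 60/94 = 0.6383
  k = 2: (60 + 25)/94 = 85/94 = 0.9043
  k = 3: (60 + 25 + 9)/94 = 94/94 = 1

Summary (fraction, with percent):

explained: PC1 0.6383 (63.83%), PC2 0.266 (26.6%), PC3 0.0957 (9.57%);  cumulative: 0.6383, 0.9043, 1


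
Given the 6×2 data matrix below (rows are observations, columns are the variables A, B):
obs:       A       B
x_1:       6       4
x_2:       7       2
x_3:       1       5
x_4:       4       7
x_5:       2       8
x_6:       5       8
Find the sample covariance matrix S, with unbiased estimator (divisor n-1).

Step 1 — column means:
  mean(A) = (6 + 7 + 1 + 4 + 2 + 5) / 6 = 25/6 = 4.1667
  mean(B) = (4 + 2 + 5 + 7 + 8 + 8) / 6 = 34/6 = 5.6667

Step 2 — sample covariance S[i,j] = (1/(n-1)) · Σ_k (x_{k,i} - mean_i) · (x_{k,j} - mean_j), with n-1 = 5.
  S[A,A] = ((1.8333)·(1.8333) + (2.8333)·(2.8333) + (-3.1667)·(-3.1667) + (-0.1667)·(-0.1667) + (-2.1667)·(-2.1667) + (0.8333)·(0.8333)) / 5 = 26.8333/5 = 5.3667
  S[A,B] = ((1.8333)·(-1.6667) + (2.8333)·(-3.6667) + (-3.1667)·(-0.6667) + (-0.1667)·(1.3333) + (-2.1667)·(2.3333) + (0.8333)·(2.3333)) / 5 = -14.6667/5 = -2.9333
  S[B,B] = ((-1.6667)·(-1.6667) + (-3.6667)·(-3.6667) + (-0.6667)·(-0.6667) + (1.3333)·(1.3333) + (2.3333)·(2.3333) + (2.3333)·(2.3333)) / 5 = 29.3333/5 = 5.8667

S is symmetric (S[j,i] = S[i,j]). Assembling:

S = [[5.3667, -2.9333],
 [-2.9333, 5.8667]]


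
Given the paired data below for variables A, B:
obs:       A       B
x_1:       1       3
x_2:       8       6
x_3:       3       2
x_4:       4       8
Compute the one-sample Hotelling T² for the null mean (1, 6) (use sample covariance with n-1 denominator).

Step 1 — sample mean vector:
  mean(A) = (1 + 8 + 3 + 4) / 4 = 16/4 = 4
  mean(B) = (3 + 6 + 2 + 8) / 4 = 19/4 = 4.75
  x̄ = (4, 4.75),  deviation x̄ - mu_0 = (4, 4.75) - (1, 6) = (3, -1.25).

Step 2 — sample covariance matrix, S[i,j] = (1/(n-1)) · Σ_k (x_{k,i} - mean_i) · (x_{k,j} - mean_j), divisor n-1 = 3:
  S[A,A] = ((-3)·(-3) + (4)·(4) + (-1)·(-1) + (0)·(0)) / 3 = 26/3 = 8.6667
  S[A,B] = ((-3)·(-1.75) + (4)·(1.25) + (-1)·(-2.75) + (0)·(3.25)) / 3 = 13/3 = 4.3333
  S[B,B] = ((-1.75)·(-1.75) + (1.25)·(1.25) + (-2.75)·(-2.75) + (3.25)·(3.25)) / 3 = 22.75/3 = 7.5833
  S = [[8.6667, 4.3333],
 [4.3333, 7.5833]].

Step 3 — invert S. det(S) = 8.6667·7.5833 - (4.3333)² = 46.9444.
  S^{-1} = (1/det) · [[d, -b], [-b, a]] = [[0.1615, -0.0923],
 [-0.0923, 0.1846]].

Step 4 — quadratic form (x̄ - mu_0)^T · S^{-1} · (x̄ - mu_0):
  S^{-1} · (x̄ - mu_0) = (0.6, -0.5077),
  (x̄ - mu_0)^T · [...] = (3)·(0.6) + (-1.25)·(-0.5077) = 2.4346.

Step 5 — scale by n: T² = 4 · 2.4346 = 9.7385.

T² ≈ 9.7385


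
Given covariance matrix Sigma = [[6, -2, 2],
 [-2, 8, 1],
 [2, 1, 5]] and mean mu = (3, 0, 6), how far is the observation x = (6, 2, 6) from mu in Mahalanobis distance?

Step 1 — centre the observation: (x - mu) = (3, 2, 0).

Step 2 — invert Sigma (cofactor / det for 3×3, or solve directly):
  Sigma^{-1} = [[0.2241, 0.069, -0.1034],
 [0.069, 0.1494, -0.0575],
 [-0.1034, -0.0575, 0.2529]].

Step 3 — form the quadratic (x - mu)^T · Sigma^{-1} · (x - mu):
  Sigma^{-1} · (x - mu) = (0.8103, 0.5057, -0.4253).
  (x - mu)^T · [Sigma^{-1} · (x - mu)] = (3)·(0.8103) + (2)·(0.5057) + (0)·(-0.4253) = 3.4425.

Step 4 — take square root: d = √(3.4425) ≈ 1.8554.

d(x, mu) = √(3.4425) ≈ 1.8554


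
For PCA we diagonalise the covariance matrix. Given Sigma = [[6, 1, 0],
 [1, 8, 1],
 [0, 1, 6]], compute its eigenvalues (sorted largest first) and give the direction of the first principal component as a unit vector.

Step 1 — characteristic polynomial p(λ) = det(λI - Sigma) = λ³ - tr·λ² + c_1·λ - det, where tr = trace, c_1 = sum of the principal 2×2 minors, det = det(Sigma):
  tr = 6 + 8 + 6 = 20,
  c_1 = (6·8 - (1)²) + (6·6 - (0)²) + (8·6 - (1)²) = 47 + 36 + 47 = 130,
  det = 6·(8·6 - (1)²) - (1)·((1)·6 - (1)·(0)) + (0)·((1)·(1) - 8·(0)) = 6·(47) - (1)·(6) + (0)·(1) = 276.
  So p(λ) = λ³ - 20λ² + 130λ - 276.
Step 2 — look for an integer root (rational root theorem: any rational root is an integer divisor of 276). Testing λ = 6:
  p(6) = 216 - 720 + 780 - 276 = 0  ✓
  Dividing out (λ - 6): p(λ) = (λ - 6)(λ² - 14λ + 46).
Step 3 — remaining eigenvalues from the quadratic λ² - 14λ + 46 = 0:
  Δ = 14² - 4·46 = 196 - 184 = 12,  λ = (14 ± √12)/2 = (14 ± 3.4641)/2 ≈ 8.7321 or 5.2679.
  Sorted: λ_1 = 8.7321,  λ_2 = 6,  λ_3 = 5.2679  (check: sum = 20 = tr ✓).

Step 4 — unit eigenvector for λ_1 ≈ 8.7321: v spans the null space of (Sigma - λ_1 I), whose rows are
  r_1 = (-2.7321, 1, 0),  r_2 = (1, -0.7321, 1),  r_3 = (0, 1, -2.7321).
  v is orthogonal to every row, so take v ∝ r_1 × r_2 = ((1)·(1) - (0)·(-0.7321), (0)·(1) - (-2.7321)·(1), (-2.7321)·(-0.7321) - (1)·(1)) ≈ (1, 2.7321, 1).
  Let u = (1, 2.7321, 1).
  ||u|| = √((1)² + (2.7321)² + (1)²) = √(9.4641) ≈ 3.0764,  v_1 = u/||u|| ≈ (0.3251, 0.8881, 0.3251) (||v_1|| = 1).

λ_1 = 8.7321,  λ_2 = 6,  λ_3 = 5.2679;  v_1 ≈ (0.3251, 0.8881, 0.3251)
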